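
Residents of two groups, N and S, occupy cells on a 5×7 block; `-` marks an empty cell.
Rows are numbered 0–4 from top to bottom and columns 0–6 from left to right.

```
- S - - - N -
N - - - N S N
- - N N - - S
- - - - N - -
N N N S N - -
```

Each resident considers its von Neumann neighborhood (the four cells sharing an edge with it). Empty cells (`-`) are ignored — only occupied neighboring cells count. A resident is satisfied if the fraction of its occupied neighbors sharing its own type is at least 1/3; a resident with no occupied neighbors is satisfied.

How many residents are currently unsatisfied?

(0,1)S 0/0 ok
(0,5)N 0/1 unhappy
(1,0)N 0/0 ok
(1,4)N 0/1 unhappy
(1,5)S 0/3 unhappy
(1,6)N 0/2 unhappy
(2,2)N 1/1 ok
(2,3)N 1/1 ok
(2,6)S 0/1 unhappy
(3,4)N 1/1 ok
(4,0)N 1/1 ok
(4,1)N 2/2 ok
(4,2)N 1/2 ok
(4,3)S 0/2 unhappy
(4,4)N 1/2 ok
Unsatisfied: (0,5), (1,4), (1,5), (1,6), (2,6), (4,3) — 6 in total.

6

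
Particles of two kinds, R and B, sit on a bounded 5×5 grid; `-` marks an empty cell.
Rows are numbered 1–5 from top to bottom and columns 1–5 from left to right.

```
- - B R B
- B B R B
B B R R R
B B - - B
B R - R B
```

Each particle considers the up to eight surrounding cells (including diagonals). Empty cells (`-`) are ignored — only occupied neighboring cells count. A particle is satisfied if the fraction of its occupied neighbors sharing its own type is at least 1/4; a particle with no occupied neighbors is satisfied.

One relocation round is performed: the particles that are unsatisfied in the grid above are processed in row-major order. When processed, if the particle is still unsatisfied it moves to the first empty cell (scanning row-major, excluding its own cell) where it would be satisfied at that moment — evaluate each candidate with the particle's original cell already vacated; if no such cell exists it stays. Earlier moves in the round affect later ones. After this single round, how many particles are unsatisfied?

Initially unsatisfied (in order): (1,4), (2,5), (5,2), (5,4).
  (1,4) → (4,3).
  (2,5): now satisfied by earlier moves; stays.
  (5,2): now satisfied by earlier moves; stays.
  (5,4): now satisfied by earlier moves; stays.
Resulting grid:
- - B - B
- B B R B
B B R R R
B B R - B
B R - R B
All satisfied now.

0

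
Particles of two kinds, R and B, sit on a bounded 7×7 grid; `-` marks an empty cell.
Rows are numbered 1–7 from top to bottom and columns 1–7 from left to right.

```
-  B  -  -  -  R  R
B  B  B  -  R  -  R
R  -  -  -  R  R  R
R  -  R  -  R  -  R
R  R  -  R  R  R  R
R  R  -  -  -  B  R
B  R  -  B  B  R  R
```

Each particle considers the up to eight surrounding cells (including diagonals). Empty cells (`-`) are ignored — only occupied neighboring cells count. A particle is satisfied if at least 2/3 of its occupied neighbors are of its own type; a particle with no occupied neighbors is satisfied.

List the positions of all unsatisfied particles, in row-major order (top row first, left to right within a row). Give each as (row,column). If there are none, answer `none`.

(3,1), (6,6), (7,1), (7,6)

(1,2)B 3/3 ✓
(1,6)R 3/3 ✓
(1,7)R 2/2 ✓
(2,1)B 2/3 ✓
(2,2)B 3/4 ✓
(2,3)B 2/2 ✓
(2,5)R 3/3 ✓
(2,7)R 4/4 ✓
(3,1)R 1/3 ✗
(3,5)R 3/3 ✓
(3,6)R 6/6 ✓
(3,7)R 3/3 ✓
(4,1)R 3/3 ✓
(4,3)R 2/2 ✓
(4,5)R 5/5 ✓
(4,7)R 4/4 ✓
(5,1)R 4/4 ✓
(5,2)R 5/5 ✓
(5,4)R 3/3 ✓
(5,5)R 3/4 ✓
(5,6)R 5/6 ✓
(5,7)R 3/4 ✓
(6,1)R 4/5 ✓
(6,2)R 4/5 ✓
(6,6)B 1/7 ✗
(6,7)R 4/5 ✓
(7,1)B 0/3 ✗
(7,2)R 2/3 ✓
(7,4)B 1/1 ✓
(7,5)B 2/3 ✓
(7,6)R 2/4 ✗
(7,7)R 2/3 ✓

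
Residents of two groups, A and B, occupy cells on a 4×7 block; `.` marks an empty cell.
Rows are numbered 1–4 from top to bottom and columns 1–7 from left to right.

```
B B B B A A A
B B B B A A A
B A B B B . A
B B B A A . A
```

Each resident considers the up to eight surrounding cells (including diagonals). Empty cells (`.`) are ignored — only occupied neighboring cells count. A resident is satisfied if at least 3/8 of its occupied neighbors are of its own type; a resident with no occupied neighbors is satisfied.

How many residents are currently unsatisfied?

Row 1: (1,1)B 3/3 satisfied · (1,2)B 5/5 satisfied · (1,3)B 5/5 satisfied · (1,4)B 3/5 satisfied · (1,5)A 3/5 satisfied · (1,6)A 5/5 satisfied · (1,7)A 3/3 satisfied
Row 2: (2,1)B 4/5 satisfied · (2,2)B 7/8 satisfied · (2,3)B 7/8 satisfied · (2,4)B 6/8 satisfied · (2,5)A 3/7 satisfied · (2,6)A 6/7 satisfied · (2,7)A 4/4 satisfied
Row 3: (3,1)B 4/5 satisfied · (3,2)A 0/8 not · (3,3)B 6/8 satisfied · (3,4)B 5/8 satisfied · (3,5)B 2/6 not · (3,7)A 3/3 satisfied
Row 4: (4,1)B 2/3 satisfied · (4,2)B 4/5 satisfied · (4,3)B 3/5 satisfied · (4,4)A 1/5 not · (4,5)A 1/3 not · (4,7)A 1/1 satisfied
Unsatisfied: (3,2), (3,5), (4,4), (4,5) — 4 in total.

4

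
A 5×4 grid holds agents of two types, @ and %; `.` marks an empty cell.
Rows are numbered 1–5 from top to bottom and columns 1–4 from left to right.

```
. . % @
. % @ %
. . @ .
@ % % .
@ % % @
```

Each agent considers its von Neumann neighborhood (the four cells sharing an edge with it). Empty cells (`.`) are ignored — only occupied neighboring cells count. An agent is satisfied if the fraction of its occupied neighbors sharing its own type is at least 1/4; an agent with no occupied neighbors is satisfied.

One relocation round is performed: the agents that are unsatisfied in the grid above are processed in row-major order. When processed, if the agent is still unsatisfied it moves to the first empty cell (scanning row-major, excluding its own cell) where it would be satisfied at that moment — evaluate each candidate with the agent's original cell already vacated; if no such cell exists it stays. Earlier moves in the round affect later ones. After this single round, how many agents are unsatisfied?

Initially unsatisfied (in order): (1,3), (1,4), (2,2), (2,4), (5,4).
  (1,3) → (1,1).
  (1,4) → (1,3).
  (2,2) → (1,2).
  (2,4) → (2,1).
  (5,4) → (1,4).
Resulting grid:
% % @ @
% . @ .
. . @ .
@ % % .
@ % % .
All satisfied now.

0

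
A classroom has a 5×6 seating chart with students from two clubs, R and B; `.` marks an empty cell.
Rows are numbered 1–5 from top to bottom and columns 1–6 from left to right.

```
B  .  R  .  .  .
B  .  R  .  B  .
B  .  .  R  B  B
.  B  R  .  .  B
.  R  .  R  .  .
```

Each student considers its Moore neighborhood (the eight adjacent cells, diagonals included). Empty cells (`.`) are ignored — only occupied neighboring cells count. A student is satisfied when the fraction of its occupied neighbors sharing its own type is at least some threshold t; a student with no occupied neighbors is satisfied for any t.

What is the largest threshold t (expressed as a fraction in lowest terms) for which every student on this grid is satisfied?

1/3

Row 1: (1,1)B 1/1 · (1,3)R 1/1
Row 2: (2,1)B 2/2 · (2,3)R 2/2 · (2,5)B 2/3
Row 3: (3,1)B 2/2 · (3,4)R 2/4 · (3,5)B 3/4 · (3,6)B 3/3
Row 4: (4,2)B 1/3 · (4,3)R 3/4 · (4,6)B 2/2
Row 5: (5,2)R 1/2 · (5,4)R 1/1
The smallest same-type fraction is 1/3 at (4,2), which reduces to 1/3. Any threshold above that leaves this student unsatisfied.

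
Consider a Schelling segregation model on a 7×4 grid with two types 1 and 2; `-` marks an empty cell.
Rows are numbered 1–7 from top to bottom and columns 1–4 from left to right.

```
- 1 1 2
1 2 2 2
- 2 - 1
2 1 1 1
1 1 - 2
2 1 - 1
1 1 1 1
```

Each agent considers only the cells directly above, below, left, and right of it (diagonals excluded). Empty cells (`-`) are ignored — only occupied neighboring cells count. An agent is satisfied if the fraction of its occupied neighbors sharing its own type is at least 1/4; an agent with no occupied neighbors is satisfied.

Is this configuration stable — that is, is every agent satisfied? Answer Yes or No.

(1,2)1 1/2 ok
(1,3)1 1/3 ok
(1,4)2 1/2 ok
(2,1)1 0/1 unhappy
(2,2)2 2/4 ok
(2,3)2 2/3 ok
(2,4)2 2/3 ok
(3,2)2 1/2 ok
(3,4)1 1/2 ok
(4,1)2 0/2 unhappy
(4,2)1 2/4 ok
(4,3)1 2/2 ok
(4,4)1 2/3 ok
(5,1)1 1/3 ok
(5,2)1 3/3 ok
(5,4)2 0/2 unhappy
(6,1)2 0/3 unhappy
(6,2)1 2/3 ok
(6,4)1 1/2 ok
(7,1)1 1/2 ok
(7,2)1 3/3 ok
(7,3)1 2/2 ok
(7,4)1 2/2 ok
For instance (2,1) has only 0/1 same-type neighbors, below 1/4.

No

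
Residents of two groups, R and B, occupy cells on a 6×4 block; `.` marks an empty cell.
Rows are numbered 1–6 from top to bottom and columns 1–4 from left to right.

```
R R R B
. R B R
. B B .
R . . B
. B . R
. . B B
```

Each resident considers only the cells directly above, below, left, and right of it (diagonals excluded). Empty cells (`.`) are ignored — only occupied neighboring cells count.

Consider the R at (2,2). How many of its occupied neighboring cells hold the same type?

1

Occupied neighbors of (2,2): (1,2)=R, (3,2)=B, (2,3)=B.
Same type (R): 1 of 3.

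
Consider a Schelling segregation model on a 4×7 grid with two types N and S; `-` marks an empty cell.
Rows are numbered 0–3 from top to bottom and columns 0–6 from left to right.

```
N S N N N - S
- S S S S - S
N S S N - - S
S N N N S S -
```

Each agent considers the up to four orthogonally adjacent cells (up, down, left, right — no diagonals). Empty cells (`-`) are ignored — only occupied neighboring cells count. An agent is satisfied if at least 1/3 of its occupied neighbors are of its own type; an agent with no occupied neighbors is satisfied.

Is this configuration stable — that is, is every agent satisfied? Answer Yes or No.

No

Row 0: (0,0)N 0/1 unhappy · (0,1)S 1/3 ok · (0,2)N 1/3 ok · (0,3)N 2/3 ok · (0,4)N 1/2 ok · (0,6)S 1/1 ok
Row 1: (1,1)S 3/3 ok · (1,2)S 3/4 ok · (1,3)S 2/4 ok · (1,4)S 1/2 ok · (1,6)S 2/2 ok
Row 2: (2,0)N 0/2 unhappy · (2,1)S 2/4 ok · (2,2)S 2/4 ok · (2,3)N 1/3 ok · (2,6)S 1/1 ok
Row 3: (3,0)S 0/2 unhappy · (3,1)N 1/3 ok · (3,2)N 2/3 ok · (3,3)N 2/3 ok · (3,4)S 1/2 ok · (3,5)S 1/1 ok
For instance (0,0) has only 0/1 same-type neighbors, below 1/3.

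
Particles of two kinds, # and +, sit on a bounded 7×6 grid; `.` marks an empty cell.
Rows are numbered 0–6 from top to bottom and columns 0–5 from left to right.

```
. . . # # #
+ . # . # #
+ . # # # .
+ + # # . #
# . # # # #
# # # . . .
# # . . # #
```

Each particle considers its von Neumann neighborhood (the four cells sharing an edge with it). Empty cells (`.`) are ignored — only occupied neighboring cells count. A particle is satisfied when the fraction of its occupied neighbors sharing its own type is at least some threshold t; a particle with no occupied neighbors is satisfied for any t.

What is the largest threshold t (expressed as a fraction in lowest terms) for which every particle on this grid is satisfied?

(0,3)# 1/1
(0,4)# 3/3
(0,5)# 2/2
(1,0)+ 1/1
(1,2)# 1/1
(1,4)# 3/3
(1,5)# 2/2
(2,0)+ 2/2
(2,2)# 3/3
(2,3)# 3/3
(2,4)# 2/2
(3,0)+ 2/3
(3,1)+ 1/2
(3,2)# 3/4
(3,3)# 3/3
(3,5)# 1/1
(4,0)# 1/2
(4,2)# 3/3
(4,3)# 3/3
(4,4)# 2/2
(4,5)# 2/2
(5,0)# 3/3
(5,1)# 3/3
(5,2)# 2/2
(6,0)# 2/2
(6,1)# 2/2
(6,4)# 1/1
(6,5)# 1/1
The smallest same-type fraction is 1/2 at (3,1), which reduces to 1/2. Any threshold above that leaves this particle unsatisfied.

1/2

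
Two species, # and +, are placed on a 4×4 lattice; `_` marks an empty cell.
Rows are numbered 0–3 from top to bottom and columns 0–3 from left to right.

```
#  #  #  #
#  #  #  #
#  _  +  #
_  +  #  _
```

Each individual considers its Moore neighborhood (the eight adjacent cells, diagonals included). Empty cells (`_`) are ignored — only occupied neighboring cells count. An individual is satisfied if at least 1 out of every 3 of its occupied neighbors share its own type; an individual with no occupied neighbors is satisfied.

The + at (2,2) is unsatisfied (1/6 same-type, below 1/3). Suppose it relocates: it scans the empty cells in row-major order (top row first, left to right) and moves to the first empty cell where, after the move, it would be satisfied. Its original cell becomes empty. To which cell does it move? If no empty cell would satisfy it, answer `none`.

(3,0)

Vacating (2,2). Empty cells in order:
  (2,1): 1/6 same-type → still unsatisfied.
  (3,0): 1/2 same-type → satisfied — stop here.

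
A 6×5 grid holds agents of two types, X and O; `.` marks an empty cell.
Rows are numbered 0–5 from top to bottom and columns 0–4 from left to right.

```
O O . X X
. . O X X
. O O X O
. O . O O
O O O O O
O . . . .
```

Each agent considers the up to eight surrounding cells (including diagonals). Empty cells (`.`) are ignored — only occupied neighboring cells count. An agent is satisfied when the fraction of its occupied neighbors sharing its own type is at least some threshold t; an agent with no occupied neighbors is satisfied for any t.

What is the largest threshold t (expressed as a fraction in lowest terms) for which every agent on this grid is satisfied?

Row 0: (0,0)O 1/1 · (0,1)O 2/2 · (0,3)X 3/4 · (0,4)X 3/3
Row 1: (1,2)O 3/6 · (1,3)X 4/7 · (1,4)X 4/5
Row 2: (2,1)O 3/3 · (2,2)O 4/6 · (2,3)X 2/7 · (2,4)O 2/5
Row 3: (3,1)O 5/5 · (3,3)O 6/7 · (3,4)O 4/5
Row 4: (4,0)O 3/3 · (4,1)O 4/4 · (4,2)O 4/4 · (4,3)O 4/4 · (4,4)O 3/3
Row 5: (5,0)O 2/2
The smallest same-type fraction is 2/7 at (2,3), which reduces to 2/7. Any threshold above that leaves this agent unsatisfied.

2/7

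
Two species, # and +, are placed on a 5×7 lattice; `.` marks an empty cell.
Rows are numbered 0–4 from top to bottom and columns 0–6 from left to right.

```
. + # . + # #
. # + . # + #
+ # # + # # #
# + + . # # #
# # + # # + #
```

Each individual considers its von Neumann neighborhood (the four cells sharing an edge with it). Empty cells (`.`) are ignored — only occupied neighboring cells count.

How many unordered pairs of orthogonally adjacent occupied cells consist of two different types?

Scan each occupied cell's neighbors to the right and below so each pair is counted once.
Row 0: +(0,1)–#(0,2)≠ +(0,1)–#(1,1)≠ #(0,2)–+(1,2)≠ +(0,4)–#(0,5)≠ +(0,4)–#(1,4)≠ #(0,5)–#(0,6)= #(0,5)–+(1,5)≠ #(0,6)–#(1,6)=  → 6/8 unlike.
Row 1: #(1,1)–+(1,2)≠ #(1,1)–#(2,1)= +(1,2)–#(2,2)≠ #(1,4)–+(1,5)≠ #(1,4)–#(2,4)= +(1,5)–#(1,6)≠ +(1,5)–#(2,5)≠ #(1,6)–#(2,6)=  → 5/8 unlike.
Row 2: +(2,0)–#(2,1)≠ +(2,0)–#(3,0)≠ #(2,1)–#(2,2)= #(2,1)–+(3,1)≠ #(2,2)–+(2,3)≠ #(2,2)–+(3,2)≠ +(2,3)–#(2,4)≠ #(2,4)–#(2,5)= #(2,4)–#(3,4)= #(2,5)–#(2,6)= #(2,5)–#(3,5)= #(2,6)–#(3,6)=  → 6/12 unlike.
Row 3: #(3,0)–+(3,1)≠ #(3,0)–#(4,0)= +(3,1)–+(3,2)= +(3,1)–#(4,1)≠ +(3,2)–+(4,2)= #(3,4)–#(3,5)= #(3,4)–#(4,4)= #(3,5)–#(3,6)= #(3,5)–+(4,5)≠ #(3,6)–#(4,6)=  → 3/10 unlike.
Row 4: #(4,0)–#(4,1)= #(4,1)–+(4,2)≠ +(4,2)–#(4,3)≠ #(4,3)–#(4,4)= #(4,4)–+(4,5)≠ +(4,5)–#(4,6)≠  → 4/6 unlike.
Total adjacent occupied pairs: 44; unlike-type pairs: 24.

24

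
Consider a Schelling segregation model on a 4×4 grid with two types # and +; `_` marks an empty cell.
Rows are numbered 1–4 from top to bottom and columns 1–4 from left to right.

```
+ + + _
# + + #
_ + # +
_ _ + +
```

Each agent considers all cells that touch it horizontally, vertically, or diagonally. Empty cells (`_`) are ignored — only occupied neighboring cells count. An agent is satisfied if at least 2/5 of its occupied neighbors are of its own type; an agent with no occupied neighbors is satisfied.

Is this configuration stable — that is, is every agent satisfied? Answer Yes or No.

No

Row 1: (1,1)+ 2/3 ok · (1,2)+ 4/5 ok · (1,3)+ 3/4 ok
Row 2: (2,1)# 0/4 unhappy · (2,2)+ 5/7 ok · (2,3)+ 5/7 ok · (2,4)# 1/4 unhappy
Row 3: (3,2)+ 3/5 ok · (3,3)# 1/7 unhappy · (3,4)+ 3/5 ok
Row 4: (4,3)+ 3/4 ok · (4,4)+ 2/3 ok
For instance (2,1) has only 0/4 same-type neighbors, below 2/5.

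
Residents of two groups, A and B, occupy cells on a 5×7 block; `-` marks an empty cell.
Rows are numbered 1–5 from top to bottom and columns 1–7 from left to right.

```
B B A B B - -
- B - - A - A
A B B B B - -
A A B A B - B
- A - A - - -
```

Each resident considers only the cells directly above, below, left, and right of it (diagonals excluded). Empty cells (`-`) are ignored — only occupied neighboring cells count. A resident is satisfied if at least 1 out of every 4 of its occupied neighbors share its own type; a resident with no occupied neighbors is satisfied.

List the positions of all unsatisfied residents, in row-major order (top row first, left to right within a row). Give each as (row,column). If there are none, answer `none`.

(1,1)B 1/1 satisfied
(1,2)B 2/3 satisfied
(1,3)A 0/2 not
(1,4)B 1/2 satisfied
(1,5)B 1/2 satisfied
(2,2)B 2/2 satisfied
(2,5)A 0/2 not
(2,7)A 0/0 satisfied
(3,1)A 1/2 satisfied
(3,2)B 2/4 satisfied
(3,3)B 3/3 satisfied
(3,4)B 2/3 satisfied
(3,5)B 2/3 satisfied
(4,1)A 2/2 satisfied
(4,2)A 2/4 satisfied
(4,3)B 1/3 satisfied
(4,4)A 1/4 satisfied
(4,5)B 1/2 satisfied
(4,7)B 0/0 satisfied
(5,2)A 1/1 satisfied
(5,4)A 1/1 satisfied

(1,3), (2,5)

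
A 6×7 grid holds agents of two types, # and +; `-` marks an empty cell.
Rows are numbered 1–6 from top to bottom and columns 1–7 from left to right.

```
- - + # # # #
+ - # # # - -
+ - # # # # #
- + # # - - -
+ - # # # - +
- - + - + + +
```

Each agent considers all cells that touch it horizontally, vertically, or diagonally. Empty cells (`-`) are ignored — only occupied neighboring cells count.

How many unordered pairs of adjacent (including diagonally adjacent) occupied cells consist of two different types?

Scan each occupied cell's neighbors to the right and below (and the two forward diagonals) so each pair is counted once.
Row 1: +(1,3)–#(1,4)≠ +(1,3)–#(2,3)≠ +(1,3)–#(2,4)≠ #(1,4)–#(1,5)= #(1,4)–#(2,4)= #(1,4)–#(2,5)= #(1,4)–#(2,3)= #(1,5)–#(1,6)= #(1,5)–#(2,5)= #(1,5)–#(2,4)= #(1,6)–#(1,7)= #(1,6)–#(2,5)=  → 3/12 unlike.
Row 2: +(2,1)–+(3,1)= #(2,3)–#(2,4)= #(2,3)–#(3,3)= #(2,3)–#(3,4)= #(2,4)–#(2,5)= #(2,4)–#(3,4)= #(2,4)–#(3,5)= #(2,4)–#(3,3)= #(2,5)–#(3,5)= #(2,5)–#(3,6)= #(2,5)–#(3,4)=  → 0/11 unlike.
Row 3: +(3,1)–+(4,2)= #(3,3)–#(3,4)= #(3,3)–#(4,3)= #(3,3)–#(4,4)= #(3,3)–+(4,2)≠ #(3,4)–#(3,5)= #(3,4)–#(4,4)= #(3,4)–#(4,3)= #(3,5)–#(3,6)= #(3,5)–#(4,4)= #(3,6)–#(3,7)=  → 1/11 unlike.
Row 4: +(4,2)–#(4,3)≠ +(4,2)–#(5,3)≠ +(4,2)–+(5,1)= #(4,3)–#(4,4)= #(4,3)–#(5,3)= #(4,3)–#(5,4)= #(4,4)–#(5,4)= #(4,4)–#(5,5)= #(4,4)–#(5,3)=  → 2/9 unlike.
Row 5: #(5,3)–#(5,4)= #(5,3)–+(6,3)≠ #(5,4)–#(5,5)= #(5,4)–+(6,5)≠ #(5,4)–+(6,3)≠ #(5,5)–+(6,5)≠ #(5,5)–+(6,6)≠ +(5,7)–+(6,7)= +(5,7)–+(6,6)=  → 5/9 unlike.
Row 6: +(6,5)–+(6,6)= +(6,6)–+(6,7)=  → 0/2 unlike.
Total adjacent occupied pairs: 54; unlike-type pairs: 11.

11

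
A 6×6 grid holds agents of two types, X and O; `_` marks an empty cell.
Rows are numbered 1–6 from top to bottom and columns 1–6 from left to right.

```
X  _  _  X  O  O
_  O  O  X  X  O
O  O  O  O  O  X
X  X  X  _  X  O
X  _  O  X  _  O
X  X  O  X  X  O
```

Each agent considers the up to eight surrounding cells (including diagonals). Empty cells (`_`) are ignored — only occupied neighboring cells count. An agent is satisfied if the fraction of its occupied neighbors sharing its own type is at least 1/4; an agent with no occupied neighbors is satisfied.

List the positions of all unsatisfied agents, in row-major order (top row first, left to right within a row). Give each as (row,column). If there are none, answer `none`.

Row 1: (1,1)X 0/1 not · (1,4)X 2/4 satisfied · (1,5)O 2/5 satisfied · (1,6)O 2/3 satisfied
Row 2: (2,2)O 4/5 satisfied · (2,3)O 4/6 satisfied · (2,4)X 2/7 satisfied · (2,5)X 3/8 satisfied · (2,6)O 3/5 satisfied
Row 3: (3,1)O 2/4 satisfied · (3,2)O 4/7 satisfied · (3,3)O 4/7 satisfied · (3,4)O 3/7 satisfied · (3,5)O 3/7 satisfied · (3,6)X 2/5 satisfied
Row 4: (4,1)X 2/4 satisfied · (4,2)X 3/7 satisfied · (4,3)X 2/6 satisfied · (4,5)X 2/6 satisfied · (4,6)O 2/4 satisfied
Row 5: (5,1)X 4/4 satisfied · (5,3)O 1/6 not · (5,4)X 4/6 satisfied · (5,6)O 2/4 satisfied
Row 6: (6,1)X 2/2 satisfied · (6,2)X 2/4 satisfied · (6,3)O 1/4 satisfied · (6,4)X 2/4 satisfied · (6,5)X 2/4 satisfied · (6,6)O 1/2 satisfied

(1,1), (5,3)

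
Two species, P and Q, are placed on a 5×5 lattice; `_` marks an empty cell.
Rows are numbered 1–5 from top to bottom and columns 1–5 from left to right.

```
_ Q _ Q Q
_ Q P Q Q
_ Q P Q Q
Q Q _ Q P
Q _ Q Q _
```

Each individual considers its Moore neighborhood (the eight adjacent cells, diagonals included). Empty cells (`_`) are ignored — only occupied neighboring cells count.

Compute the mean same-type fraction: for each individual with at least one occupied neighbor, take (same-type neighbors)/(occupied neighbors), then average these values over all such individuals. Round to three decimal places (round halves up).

(1,2)Q 1/2
(1,4)Q 3/4
(1,5)Q 3/3
(2,2)Q 2/4
(2,3)P 1/7
(2,4)Q 5/7
(2,5)Q 5/5
(3,2)Q 3/5
(3,3)P 1/7
(3,4)Q 4/7
(3,5)Q 4/5
(4,1)Q 3/3
(4,2)Q 4/5
(4,4)Q 4/6
(4,5)P 0/4
(5,1)Q 2/2
(5,3)Q 3/3
(5,4)Q 2/3
Sum over 18 individuals: 1/2 + 3/4 + 3/3 + 2/4 + 1/7 + 5/7 + 5/5 + 3/5 + 1/7 + 4/7 + 4/5 + 3/3 + 4/5 + 4/6 + 0/4 + 2/2 + 3/3 + 2/3 = 4979/420; mean = 4979/420 ÷ 18 = 4979/7560 = 0.658597… → 0.659.

0.659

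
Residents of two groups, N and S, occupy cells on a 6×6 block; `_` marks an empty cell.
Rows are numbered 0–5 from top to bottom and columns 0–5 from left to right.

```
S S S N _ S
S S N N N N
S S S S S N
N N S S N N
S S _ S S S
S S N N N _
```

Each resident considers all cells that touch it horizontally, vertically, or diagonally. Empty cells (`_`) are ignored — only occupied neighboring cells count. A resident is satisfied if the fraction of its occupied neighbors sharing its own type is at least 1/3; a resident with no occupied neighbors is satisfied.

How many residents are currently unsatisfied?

(0,0)S 3/3 satisfied
(0,1)S 4/5 satisfied
(0,2)S 2/5 satisfied
(0,3)N 3/4 satisfied
(0,5)S 0/2 not
(1,0)S 5/5 satisfied
(1,1)S 7/8 satisfied
(1,2)N 2/8 not
(1,3)N 3/7 satisfied
(1,4)N 4/7 satisfied
(1,5)N 2/4 satisfied
(2,0)S 3/5 satisfied
(2,1)S 5/8 satisfied
(2,2)S 5/8 satisfied
(2,3)S 4/8 satisfied
(2,4)S 2/8 not
(2,5)N 4/5 satisfied
(3,0)N 1/5 not
(3,1)N 1/7 not
(3,2)S 6/7 satisfied
(3,3)S 6/7 satisfied
(3,4)N 2/8 not
(3,5)N 2/5 satisfied
(4,0)S 3/5 satisfied
(4,1)S 4/7 satisfied
(4,3)S 3/7 satisfied
(4,4)S 3/7 satisfied
(4,5)S 1/4 not
(5,0)S 3/3 satisfied
(5,1)S 3/4 satisfied
(5,2)N 1/4 not
(5,3)N 2/4 satisfied
(5,4)N 1/4 not
Unsatisfied: (0,5), (1,2), (2,4), (3,0), (3,1), (3,4), (4,5), (5,2), (5,4) — 9 in total.

9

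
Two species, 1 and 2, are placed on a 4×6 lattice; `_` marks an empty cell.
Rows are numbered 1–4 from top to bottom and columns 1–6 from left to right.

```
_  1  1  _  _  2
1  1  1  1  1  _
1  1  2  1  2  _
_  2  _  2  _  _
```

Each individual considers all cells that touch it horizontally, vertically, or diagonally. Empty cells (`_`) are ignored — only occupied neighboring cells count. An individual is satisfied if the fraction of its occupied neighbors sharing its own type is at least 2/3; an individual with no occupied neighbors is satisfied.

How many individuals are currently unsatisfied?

6

Row 1: (1,2)1 4/4 ok · (1,3)1 4/4 ok · (1,6)2 0/1 unhappy
Row 2: (2,1)1 4/4 ok · (2,2)1 6/7 ok · (2,3)1 6/7 ok · (2,4)1 4/6 ok · (2,5)1 2/4 unhappy
Row 3: (3,1)1 3/4 ok · (3,2)1 4/6 ok · (3,3)2 2/7 unhappy · (3,4)1 3/6 unhappy · (3,5)2 1/4 unhappy
Row 4: (4,2)2 1/3 unhappy · (4,4)2 2/3 ok
Unsatisfied: (1,6), (2,5), (3,3), (3,4), (3,5), (4,2) — 6 in total.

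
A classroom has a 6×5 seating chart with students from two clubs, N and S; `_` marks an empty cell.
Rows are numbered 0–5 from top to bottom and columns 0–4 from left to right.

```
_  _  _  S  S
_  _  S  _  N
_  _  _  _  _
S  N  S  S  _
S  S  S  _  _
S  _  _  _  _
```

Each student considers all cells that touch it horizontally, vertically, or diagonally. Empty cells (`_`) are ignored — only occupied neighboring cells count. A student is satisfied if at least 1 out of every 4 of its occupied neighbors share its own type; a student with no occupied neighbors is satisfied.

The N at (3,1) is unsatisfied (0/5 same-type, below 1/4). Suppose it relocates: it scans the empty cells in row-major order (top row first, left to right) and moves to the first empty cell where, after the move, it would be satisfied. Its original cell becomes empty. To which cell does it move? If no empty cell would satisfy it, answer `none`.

Vacating (3,1). Empty cells in order:
  (0,0): 0/0 same-type → satisfied — stop here.

(0,0)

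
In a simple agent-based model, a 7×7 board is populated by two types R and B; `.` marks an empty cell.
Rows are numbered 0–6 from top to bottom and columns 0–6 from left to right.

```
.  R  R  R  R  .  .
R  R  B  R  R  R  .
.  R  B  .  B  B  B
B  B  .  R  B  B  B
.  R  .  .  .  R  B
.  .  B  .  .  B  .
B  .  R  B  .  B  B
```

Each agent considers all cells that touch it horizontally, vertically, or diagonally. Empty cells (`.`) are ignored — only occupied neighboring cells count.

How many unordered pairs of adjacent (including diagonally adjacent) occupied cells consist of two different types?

30

Scan each occupied cell's neighbors to the right and below (and the two forward diagonals) so each pair is counted once.
From row 0: 3 unlike of 15 pairs (running 3/15).
From row 1: 11 unlike of 17 pairs (running 14/32).
From row 2: 5 unlike of 15 pairs (running 19/47).
From row 3: 6 unlike of 11 pairs (running 25/58).
From row 4: 3 unlike of 4 pairs (running 28/62).
From row 5: 1 unlike of 4 pairs (running 29/66).
From row 6: 1 unlike of 2 pairs (running 30/68).
Total adjacent occupied pairs: 68; unlike-type pairs: 30.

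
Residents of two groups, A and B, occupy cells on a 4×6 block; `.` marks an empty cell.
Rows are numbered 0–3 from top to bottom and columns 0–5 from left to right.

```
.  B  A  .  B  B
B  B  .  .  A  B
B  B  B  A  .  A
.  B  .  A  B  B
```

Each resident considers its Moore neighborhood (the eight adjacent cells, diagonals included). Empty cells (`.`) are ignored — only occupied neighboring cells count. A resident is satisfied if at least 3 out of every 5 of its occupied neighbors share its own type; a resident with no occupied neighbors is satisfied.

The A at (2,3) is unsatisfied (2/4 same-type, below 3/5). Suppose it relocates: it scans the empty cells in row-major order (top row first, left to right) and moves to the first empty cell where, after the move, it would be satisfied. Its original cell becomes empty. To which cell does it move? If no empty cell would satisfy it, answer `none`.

(0,3)

Vacating (2,3). Empty cells in order:
  (0,0): 0/3 same-type → still unsatisfied.
  (0,3): 2/3 same-type → satisfied — stop here.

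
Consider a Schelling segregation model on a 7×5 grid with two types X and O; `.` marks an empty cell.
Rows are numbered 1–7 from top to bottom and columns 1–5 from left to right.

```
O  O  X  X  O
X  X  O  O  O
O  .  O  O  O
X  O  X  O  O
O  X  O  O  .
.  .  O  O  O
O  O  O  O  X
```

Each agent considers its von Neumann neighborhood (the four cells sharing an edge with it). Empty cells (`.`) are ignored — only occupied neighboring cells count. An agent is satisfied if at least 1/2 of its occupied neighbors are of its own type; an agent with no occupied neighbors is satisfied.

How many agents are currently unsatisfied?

Row 1: (1,1)O 1/2 ✓ · (1,2)O 1/3 ✗ · (1,3)X 1/3 ✗ · (1,4)X 1/3 ✗ · (1,5)O 1/2 ✓
Row 2: (2,1)X 1/3 ✗ · (2,2)X 1/3 ✗ · (2,3)O 2/4 ✓ · (2,4)O 3/4 ✓ · (2,5)O 3/3 ✓
Row 3: (3,1)O 0/2 ✗ · (3,3)O 2/3 ✓ · (3,4)O 4/4 ✓ · (3,5)O 3/3 ✓
Row 4: (4,1)X 0/3 ✗ · (4,2)O 0/3 ✗ · (4,3)X 0/4 ✗ · (4,4)O 3/4 ✓ · (4,5)O 2/2 ✓
Row 5: (5,1)O 0/2 ✗ · (5,2)X 0/3 ✗ · (5,3)O 2/4 ✓ · (5,4)O 3/3 ✓
Row 6: (6,3)O 3/3 ✓ · (6,4)O 4/4 ✓ · (6,5)O 1/2 ✓
Row 7: (7,1)O 1/1 ✓ · (7,2)O 2/2 ✓ · (7,3)O 3/3 ✓ · (7,4)O 2/3 ✓ · (7,5)X 0/2 ✗
Unsatisfied: (1,2), (1,3), (1,4), (2,1), (2,2), (3,1), (4,1), (4,2), (4,3), (5,1), (5,2), (7,5) — 12 in total.

12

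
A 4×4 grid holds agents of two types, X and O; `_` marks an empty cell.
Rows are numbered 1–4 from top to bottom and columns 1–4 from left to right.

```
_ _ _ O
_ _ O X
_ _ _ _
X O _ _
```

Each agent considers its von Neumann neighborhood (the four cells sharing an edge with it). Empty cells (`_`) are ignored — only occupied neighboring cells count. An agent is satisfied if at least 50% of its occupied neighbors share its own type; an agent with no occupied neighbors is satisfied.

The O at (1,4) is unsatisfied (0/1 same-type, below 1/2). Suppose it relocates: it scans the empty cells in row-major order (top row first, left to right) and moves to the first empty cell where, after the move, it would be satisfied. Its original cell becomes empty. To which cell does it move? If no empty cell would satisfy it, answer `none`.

(1,1)

Vacating (1,4). Empty cells in order:
  (1,1): 0/0 same-type → satisfied — stop here.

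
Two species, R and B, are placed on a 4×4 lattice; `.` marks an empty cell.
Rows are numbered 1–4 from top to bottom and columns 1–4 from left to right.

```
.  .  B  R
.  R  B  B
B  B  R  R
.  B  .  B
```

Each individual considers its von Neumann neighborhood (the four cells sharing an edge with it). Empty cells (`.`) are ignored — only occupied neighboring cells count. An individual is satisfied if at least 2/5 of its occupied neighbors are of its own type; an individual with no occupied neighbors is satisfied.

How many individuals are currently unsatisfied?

Row 1: (1,3)B 1/2 ok · (1,4)R 0/2 unhappy
Row 2: (2,2)R 0/2 unhappy · (2,3)B 2/4 ok · (2,4)B 1/3 unhappy
Row 3: (3,1)B 1/1 ok · (3,2)B 2/4 ok · (3,3)R 1/3 unhappy · (3,4)R 1/3 unhappy
Row 4: (4,2)B 1/1 ok · (4,4)B 0/1 unhappy
Unsatisfied: (1,4), (2,2), (2,4), (3,3), (3,4), (4,4) — 6 in total.

6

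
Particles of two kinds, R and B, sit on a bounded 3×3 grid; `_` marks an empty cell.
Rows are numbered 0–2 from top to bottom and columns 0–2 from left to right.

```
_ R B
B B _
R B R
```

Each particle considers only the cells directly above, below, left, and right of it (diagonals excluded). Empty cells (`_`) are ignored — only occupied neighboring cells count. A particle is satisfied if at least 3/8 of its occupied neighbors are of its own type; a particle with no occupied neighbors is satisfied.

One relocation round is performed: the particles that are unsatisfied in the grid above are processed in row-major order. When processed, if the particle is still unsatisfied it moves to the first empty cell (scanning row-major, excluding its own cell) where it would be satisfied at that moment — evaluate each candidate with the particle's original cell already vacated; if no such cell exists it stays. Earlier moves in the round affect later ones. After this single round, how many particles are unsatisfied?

Initially unsatisfied (in order): (0,1), (0,2), (2,0), (2,1), (2,2).
  (0,1): no empty cell satisfies it; stays.
  (0,2) → (0,0).
  (2,0) → (0,2).
  (2,1): now satisfied by earlier moves; stays.
  (2,2) → (1,2).
Resulting grid:
B R R
B B R
_ B _
Unsatisfied now: (0,1).

1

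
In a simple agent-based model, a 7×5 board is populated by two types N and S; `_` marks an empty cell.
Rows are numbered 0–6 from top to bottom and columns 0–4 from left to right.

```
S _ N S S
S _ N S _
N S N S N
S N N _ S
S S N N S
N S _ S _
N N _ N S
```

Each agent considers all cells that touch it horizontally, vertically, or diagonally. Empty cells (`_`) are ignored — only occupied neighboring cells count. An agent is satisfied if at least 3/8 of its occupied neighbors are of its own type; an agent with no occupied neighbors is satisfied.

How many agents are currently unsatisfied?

(0,0)S 1/1 satisfied
(0,2)N 1/3 not
(0,3)S 2/4 satisfied
(0,4)S 2/2 satisfied
(1,0)S 2/3 satisfied
(1,2)N 2/6 not
(1,3)S 3/7 satisfied
(2,0)N 1/4 not
(2,1)S 2/7 not
(2,2)N 3/6 satisfied
(2,3)S 2/6 not
(2,4)N 0/3 not
(3,0)S 3/5 satisfied
(3,1)N 4/8 satisfied
(3,2)N 4/7 satisfied
(3,4)S 2/4 satisfied
(4,0)S 3/5 satisfied
(4,1)S 3/7 satisfied
(4,2)N 3/6 satisfied
(4,3)N 2/5 satisfied
(4,4)S 2/3 satisfied
(5,0)N 2/5 satisfied
(5,1)S 2/6 not
(5,3)S 2/5 satisfied
(6,0)N 2/3 satisfied
(6,1)N 2/3 satisfied
(6,3)N 0/2 not
(6,4)S 1/2 satisfied
Unsatisfied: (0,2), (1,2), (2,0), (2,1), (2,3), (2,4), (5,1), (6,3) — 8 in total.

8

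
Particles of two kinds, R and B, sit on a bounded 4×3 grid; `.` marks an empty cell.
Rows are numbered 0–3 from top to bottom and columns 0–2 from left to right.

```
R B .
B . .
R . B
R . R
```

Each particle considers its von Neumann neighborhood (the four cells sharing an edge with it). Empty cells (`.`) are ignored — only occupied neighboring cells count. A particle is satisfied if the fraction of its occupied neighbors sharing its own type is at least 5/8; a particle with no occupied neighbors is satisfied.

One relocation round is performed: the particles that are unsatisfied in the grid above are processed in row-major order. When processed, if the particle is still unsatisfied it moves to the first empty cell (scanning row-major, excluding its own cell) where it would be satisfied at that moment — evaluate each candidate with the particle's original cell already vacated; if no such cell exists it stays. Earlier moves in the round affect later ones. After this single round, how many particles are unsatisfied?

0

Initially unsatisfied (in order): (0,0), (0,1), (1,0), (2,0), (2,2), (3,2).
  (0,0) → (3,1).
  (0,1): now satisfied by earlier moves; stays.
  (1,0) → (0,0).
  (2,0): now satisfied by earlier moves; stays.
  (2,2) → (0,2).
  (3,2): now satisfied by earlier moves; stays.
Resulting grid:
B B B
. . .
R . .
R R R
All satisfied now.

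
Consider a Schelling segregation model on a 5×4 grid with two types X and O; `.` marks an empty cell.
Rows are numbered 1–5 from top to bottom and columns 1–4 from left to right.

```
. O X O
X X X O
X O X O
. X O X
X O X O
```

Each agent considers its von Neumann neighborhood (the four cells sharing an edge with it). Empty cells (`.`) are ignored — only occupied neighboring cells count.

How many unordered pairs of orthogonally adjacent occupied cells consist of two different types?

Scan each occupied cell's neighbors to the right and below so each pair is counted once.
From row 1: 3 unlike of 5 pairs (running 3/5).
From row 2: 2 unlike of 7 pairs (running 5/12).
From row 3: 6 unlike of 6 pairs (running 11/18).
From row 4: 5 unlike of 5 pairs (running 16/23).
From row 5: 3 unlike of 3 pairs (running 19/26).
Total adjacent occupied pairs: 26; unlike-type pairs: 19.

19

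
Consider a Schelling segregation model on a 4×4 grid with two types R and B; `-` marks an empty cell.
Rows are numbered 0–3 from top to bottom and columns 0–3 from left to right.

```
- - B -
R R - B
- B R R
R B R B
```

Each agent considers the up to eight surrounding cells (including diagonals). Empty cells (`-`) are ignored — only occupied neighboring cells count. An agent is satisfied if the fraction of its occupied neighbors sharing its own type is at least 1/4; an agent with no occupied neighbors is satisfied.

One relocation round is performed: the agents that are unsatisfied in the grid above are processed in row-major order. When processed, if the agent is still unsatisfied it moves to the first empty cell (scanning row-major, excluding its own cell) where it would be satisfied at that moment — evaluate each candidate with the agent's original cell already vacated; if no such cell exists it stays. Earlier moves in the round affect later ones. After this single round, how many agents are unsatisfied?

1

Initially unsatisfied (in order): (2,1), (3,0), (3,3).
  (2,1) → (0,1).
  (3,0) → (0,0).
  (3,3) → (0,3).
Resulting grid:
R B B B
R R - B
- - R R
- B R -
Unsatisfied now: (3,1).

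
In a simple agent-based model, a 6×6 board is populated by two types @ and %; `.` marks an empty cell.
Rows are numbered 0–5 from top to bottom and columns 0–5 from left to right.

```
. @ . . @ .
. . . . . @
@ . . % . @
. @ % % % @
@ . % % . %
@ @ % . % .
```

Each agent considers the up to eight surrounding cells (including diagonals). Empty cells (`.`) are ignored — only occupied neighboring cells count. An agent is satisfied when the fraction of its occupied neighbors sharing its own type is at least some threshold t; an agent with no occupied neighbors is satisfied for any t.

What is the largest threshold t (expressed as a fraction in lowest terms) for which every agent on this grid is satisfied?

Row 0: (0,1)@ — no occupied neighbors · (0,4)@ 1/1
Row 1: (1,5)@ 2/2
Row 2: (2,0)@ 1/1 · (2,3)% 3/3 · (2,5)@ 2/3
Row 3: (3,1)@ 2/4 · (3,2)% 4/5 · (3,3)% 5/5 · (3,4)% 4/6 · (3,5)@ 1/3
Row 4: (4,0)@ 3/3 · (4,2)% 4/6 · (4,3)% 6/6 · (4,5)% 2/3
Row 5: (5,0)@ 2/2 · (5,1)@ 2/4 · (5,2)% 2/3 · (5,4)% 2/2
The smallest same-type fraction is 1/3 at (3,5), which reduces to 1/3. Any threshold above that leaves this agent unsatisfied.

1/3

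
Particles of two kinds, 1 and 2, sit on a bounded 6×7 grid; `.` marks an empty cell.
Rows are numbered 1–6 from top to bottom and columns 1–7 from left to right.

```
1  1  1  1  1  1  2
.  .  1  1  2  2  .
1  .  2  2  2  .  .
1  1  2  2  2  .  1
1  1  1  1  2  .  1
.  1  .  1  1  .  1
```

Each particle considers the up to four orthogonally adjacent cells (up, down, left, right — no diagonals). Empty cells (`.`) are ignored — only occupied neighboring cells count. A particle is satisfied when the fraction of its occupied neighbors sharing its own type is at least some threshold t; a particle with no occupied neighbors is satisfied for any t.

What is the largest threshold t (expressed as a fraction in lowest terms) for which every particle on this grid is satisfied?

0/1

(1,1)1 1/1
(1,2)1 2/2
(1,3)1 3/3
(1,4)1 3/3
(1,5)1 2/3
(1,6)1 1/3
(1,7)2 0/1
(2,3)1 2/3
(2,4)1 2/4
(2,5)2 2/4
(2,6)2 1/2
(3,1)1 1/1
(3,3)2 2/3
(3,4)2 3/4
(3,5)2 3/3
(4,1)1 3/3
(4,2)1 2/3
(4,3)2 2/4
(4,4)2 3/4
(4,5)2 3/3
(4,7)1 1/1
(5,1)1 2/2
(5,2)1 4/4
(5,3)1 2/3
(5,4)1 2/4
(5,5)2 1/3
(5,7)1 2/2
(6,2)1 1/1
(6,4)1 2/2
(6,5)1 1/2
(6,7)1 1/1
The smallest same-type fraction is 0/1 at (1,7), which reduces to 0/1. Any threshold above that leaves this particle unsatisfied.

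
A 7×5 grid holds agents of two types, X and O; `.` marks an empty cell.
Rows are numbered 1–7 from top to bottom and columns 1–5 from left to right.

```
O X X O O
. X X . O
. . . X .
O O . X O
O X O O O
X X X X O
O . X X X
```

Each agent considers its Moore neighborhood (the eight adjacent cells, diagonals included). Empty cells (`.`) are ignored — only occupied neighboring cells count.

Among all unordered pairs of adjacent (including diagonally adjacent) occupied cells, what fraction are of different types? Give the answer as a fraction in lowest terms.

27/62

Scan each occupied cell's neighbors to the right and below (and the two forward diagonals) so each pair is counted once.
From row 1: 4 unlike of 12 pairs (running 4/12).
From row 2: 1 unlike of 3 pairs (running 5/15).
From row 3: 1 unlike of 2 pairs (running 6/17).
From row 4: 6 unlike of 12 pairs (running 12/29).
From row 5: 10 unlike of 17 pairs (running 22/46).
From row 6: 5 unlike of 14 pairs (running 27/60).
From row 7: 0 unlike of 2 pairs (running 27/62).
Total adjacent occupied pairs: 62; unlike-type pairs: 27.
27/62 is already in lowest terms.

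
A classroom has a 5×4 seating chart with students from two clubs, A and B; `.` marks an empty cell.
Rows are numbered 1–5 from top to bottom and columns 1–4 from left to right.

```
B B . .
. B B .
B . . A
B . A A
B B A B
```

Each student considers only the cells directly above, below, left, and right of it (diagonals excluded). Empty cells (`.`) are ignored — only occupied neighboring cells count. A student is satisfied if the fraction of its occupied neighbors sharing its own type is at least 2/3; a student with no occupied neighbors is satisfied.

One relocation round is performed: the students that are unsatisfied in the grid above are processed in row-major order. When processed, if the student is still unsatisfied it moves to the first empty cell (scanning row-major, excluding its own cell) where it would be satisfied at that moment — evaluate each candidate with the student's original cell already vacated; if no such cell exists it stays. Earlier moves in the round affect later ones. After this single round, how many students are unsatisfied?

0

Initially unsatisfied (in order): (5,2), (5,3), (5,4).
  (5,2) → (1,3).
  (5,3) → (3,3).
  (5,4) → (1,4).
Resulting grid:
B B B B
. B B .
B . A A
B . A A
B . . .
All satisfied now.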